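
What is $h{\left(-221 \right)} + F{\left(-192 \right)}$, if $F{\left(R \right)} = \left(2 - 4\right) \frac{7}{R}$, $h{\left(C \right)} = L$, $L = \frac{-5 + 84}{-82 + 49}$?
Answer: $- \frac{817}{352} \approx -2.321$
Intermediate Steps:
$L = - \frac{79}{33}$ ($L = \frac{79}{-33} = 79 \left(- \frac{1}{33}\right) = - \frac{79}{33} \approx -2.3939$)
$h{\left(C \right)} = - \frac{79}{33}$
$F{\left(R \right)} = - \frac{14}{R}$ ($F{\left(R \right)} = - 2 \frac{7}{R} = - \frac{14}{R}$)
$h{\left(-221 \right)} + F{\left(-192 \right)} = - \frac{79}{33} - \frac{14}{-192} = - \frac{79}{33} - - \frac{7}{96} = - \frac{79}{33} + \frac{7}{96} = - \frac{817}{352}$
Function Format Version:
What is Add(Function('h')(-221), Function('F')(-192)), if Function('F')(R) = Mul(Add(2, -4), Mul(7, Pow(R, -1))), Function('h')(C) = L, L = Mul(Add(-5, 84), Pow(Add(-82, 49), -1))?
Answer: Rational(-817, 352) ≈ -2.3210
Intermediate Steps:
L = Rational(-79, 33) (L = Mul(79, Pow(-33, -1)) = Mul(79, Rational(-1, 33)) = Rational(-79, 33) ≈ -2.3939)
Function('h')(C) = Rational(-79, 33)
Function('F')(R) = Mul(-14, Pow(R, -1)) (Function('F')(R) = Mul(-2, Mul(7, Pow(R, -1))) = Mul(-14, Pow(R, -1)))
Add(Function('h')(-221), Function('F')(-192)) = Add(Rational(-79, 33), Mul(-14, Pow(-192, -1))) = Add(Rational(-79, 33), Mul(-14, Rational(-1, 192))) = Add(Rational(-79, 33), Rational(7, 96)) = Rational(-817, 352)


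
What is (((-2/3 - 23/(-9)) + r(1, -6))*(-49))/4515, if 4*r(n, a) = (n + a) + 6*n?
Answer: -539/23220 ≈ -0.023213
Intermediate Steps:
r(n, a) = a/4 + 7*n/4 (r(n, a) = ((n + a) + 6*n)/4 = ((a + n) + 6*n)/4 = (a + 7*n)/4 = a/4 + 7*n/4)
(((-2/3 - 23/(-9)) + r(1, -6))*(-49))/4515 = (((-2/3 - 23/(-9)) + ((¼)*(-6) + (7/4)*1))*(-49))/4515 = (((-2*⅓ - 23*(-⅑)) + (-3/2 + 7/4))*(-49))*(1/4515) = (((-⅔ + 23/9) + ¼)*(-49))*(1/4515) = ((17/9 + ¼)*(-49))*(1/4515) = ((77/36)*(-49))*(1/4515) = -3773/36*1/4515 = -539/23220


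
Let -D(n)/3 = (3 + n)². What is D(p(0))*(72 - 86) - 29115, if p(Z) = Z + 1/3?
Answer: -85945/3 ≈ -28648.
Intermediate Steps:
p(Z) = ⅓ + Z (p(Z) = Z + ⅓ = ⅓ + Z)
D(n) = -3*(3 + n)²
D(p(0))*(72 - 86) - 29115 = (-3*(3 + (⅓ + 0))²)*(72 - 86) - 29115 = -3*(3 + ⅓)²*(-14) - 29115 = -3*(10/3)²*(-14) - 29115 = -3*100/9*(-14) - 29115 = -100/3*(-14) - 29115 = 1400/3 - 29115 = -85945/3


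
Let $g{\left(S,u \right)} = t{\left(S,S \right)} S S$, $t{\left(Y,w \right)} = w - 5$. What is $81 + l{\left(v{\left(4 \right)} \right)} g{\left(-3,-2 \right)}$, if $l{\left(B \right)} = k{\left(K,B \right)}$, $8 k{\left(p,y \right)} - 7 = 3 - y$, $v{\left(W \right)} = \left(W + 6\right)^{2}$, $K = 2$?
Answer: $891$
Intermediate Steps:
$t{\left(Y,w \right)} = -5 + w$
$v{\left(W \right)} = \left(6 + W\right)^{2}$
$k{\left(p,y \right)} = \frac{5}{4} - \frac{y}{8}$ ($k{\left(p,y \right)} = \frac{7}{8} + \frac{3 - y}{8} = \frac{7}{8} - \left(- \frac{3}{8} + \frac{y}{8}\right) = \frac{5}{4} - \frac{y}{8}$)
$l{\left(B \right)} = \frac{5}{4} - \frac{B}{8}$
$g{\left(S,u \right)} = S^{2} \left(-5 + S\right)$ ($g{\left(S,u \right)} = \left(-5 + S\right) S S = S \left(-5 + S\right) S = S^{2} \left(-5 + S\right)$)
$81 + l{\left(v{\left(4 \right)} \right)} g{\left(-3,-2 \right)} = 81 + \left(\frac{5}{4} - \frac{\left(6 + 4\right)^{2}}{8}\right) \left(-3\right)^{2} \left(-5 - 3\right) = 81 + \left(\frac{5}{4} - \frac{10^{2}}{8}\right) 9 \left(-8\right) = 81 + \left(\frac{5}{4} - \frac{25}{2}\right) \left(-72\right) = 81 - -810 = 81 + 810 = 891$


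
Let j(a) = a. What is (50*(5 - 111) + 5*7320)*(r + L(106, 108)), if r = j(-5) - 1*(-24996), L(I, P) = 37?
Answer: 783376400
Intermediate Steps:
r = 24991 (r = -5 - 1*(-24996) = -5 + 24996 = 24991)
(50*(5 - 111) + 5*7320)*(r + L(106, 108)) = (50*(5 - 111) + 5*7320)*(24991 + 37) = (50*(-106) + 36600)*25028 = (-5300 + 36600)*25028 = 31300*25028 = 783376400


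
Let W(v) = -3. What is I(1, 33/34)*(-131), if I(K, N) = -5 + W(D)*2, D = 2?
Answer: 1441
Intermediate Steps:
I(K, N) = -11 (I(K, N) = -5 - 3*2 = -5 - 6 = -11)
I(1, 33/34)*(-131) = -11*(-131) = 1441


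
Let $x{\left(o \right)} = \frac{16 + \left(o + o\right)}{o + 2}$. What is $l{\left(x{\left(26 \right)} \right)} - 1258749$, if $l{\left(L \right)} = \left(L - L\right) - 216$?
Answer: $-1258965$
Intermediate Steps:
$x{\left(o \right)} = \frac{16 + 2 o}{2 + o}$
$l{\left(L \right)} = -216$ ($l{\left(L \right)} = 0 - 216 = -216$)
$l{\left(x{\left(26 \right)} \right)} - 1258749 = -216 - 1258749 = -1258965$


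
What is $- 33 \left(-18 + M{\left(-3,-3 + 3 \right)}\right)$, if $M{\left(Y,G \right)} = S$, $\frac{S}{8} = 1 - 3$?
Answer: $1122$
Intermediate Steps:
$S = -16$ ($S = 8 \left(1 - 3\right) = 8 \left(-2\right) = -16$)
$M{\left(Y,G \right)} = -16$
$- 33 \left(-18 + M{\left(-3,-3 + 3 \right)}\right) = - 33 \left(-18 - 16\right) = \left(-33\right) \left(-34\right) = 1122$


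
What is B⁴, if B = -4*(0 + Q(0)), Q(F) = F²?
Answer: 0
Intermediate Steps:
B = 0 (B = -4*(0 + 0²) = -4*(0 + 0) = -4*0 = 0)
B⁴ = 0⁴ = 0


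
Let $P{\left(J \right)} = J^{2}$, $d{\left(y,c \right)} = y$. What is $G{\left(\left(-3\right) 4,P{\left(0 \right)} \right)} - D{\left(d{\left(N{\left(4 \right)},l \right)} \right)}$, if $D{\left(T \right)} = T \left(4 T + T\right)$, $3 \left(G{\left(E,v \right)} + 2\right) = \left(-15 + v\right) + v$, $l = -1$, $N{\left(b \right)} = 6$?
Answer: $-187$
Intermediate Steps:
$G{\left(E,v \right)} = -7 + \frac{2 v}{3}$ ($G{\left(E,v \right)} = -2 + \frac{\left(-15 + v\right) + v}{3} = -2 + \frac{-15 + 2 v}{3} = -2 + \left(-5 + \frac{2 v}{3}\right) = -7 + \frac{2 v}{3}$)
$D{\left(T \right)} = 5 T^{2}$ ($D{\left(T \right)} = T 5 T = 5 T^{2}$)
$G{\left(\left(-3\right) 4,P{\left(0 \right)} \right)} - D{\left(d{\left(N{\left(4 \right)},l \right)} \right)} = \left(-7 + \frac{2 \cdot 0^{2}}{3}\right) - 5 \cdot 6^{2} = \left(-7 + \frac{2}{3} \cdot 0\right) - 5 \cdot 36 = \left(-7 + 0\right) - 180 = -7 - 180 = -187$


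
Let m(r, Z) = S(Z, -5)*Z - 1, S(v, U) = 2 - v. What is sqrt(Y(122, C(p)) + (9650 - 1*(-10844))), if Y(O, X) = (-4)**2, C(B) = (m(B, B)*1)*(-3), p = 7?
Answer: sqrt(20510) ≈ 143.21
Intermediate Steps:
m(r, Z) = -1 + Z*(2 - Z) (m(r, Z) = (2 - Z)*Z - 1 = Z*(2 - Z) - 1 = -1 + Z*(2 - Z))
C(B) = 3 + 3*B*(-2 + B) (C(B) = ((-1 - B*(-2 + B))*1)*(-3) = (-1 - B*(-2 + B))*(-3) = 3 + 3*B*(-2 + B))
Y(O, X) = 16
sqrt(Y(122, C(p)) + (9650 - 1*(-10844))) = sqrt(16 + (9650 - 1*(-10844))) = sqrt(16 + (9650 + 10844)) = sqrt(16 + 20494) = sqrt(20510)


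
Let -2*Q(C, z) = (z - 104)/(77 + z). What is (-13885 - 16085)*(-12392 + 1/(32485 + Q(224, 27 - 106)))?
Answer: 48190223737800/129757 ≈ 3.7139e+8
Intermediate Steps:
Q(C, z) = -(-104 + z)/(2*(77 + z)) (Q(C, z) = -(z - 104)/(2*(77 + z)) = -(-104 + z)/(2*(77 + z)))
(-13885 - 16085)*(-12392 + 1/(32485 + Q(224, 27 - 106))) = (-13885 - 16085)*(-12392 + 1/(32485 + (104 - (27 - 106))/(2*(77 + (27 - 106))))) = -29970*(-12392 + 1/(32485 + (104 - 1*(-79))/(2*(77 - 79)))) = -29970*(-12392 + 1/(32485 + (1/2)*(104 + 79)/(-2))) = -29970*(-12392 + 1/(32485 + (1/2)*(-1/2)*183)) = -29970*(-12392 + 1/(32485 - 183/4)) = -29970*(-12392 + 1/(129757/4)) = -29970*(-12392 + 4/129757) = -29970*(-1607948740/129757) = 48190223737800/129757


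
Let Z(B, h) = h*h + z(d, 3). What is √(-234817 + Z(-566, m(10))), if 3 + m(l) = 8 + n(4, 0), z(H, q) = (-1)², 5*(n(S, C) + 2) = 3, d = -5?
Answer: 2*I*√1467519/5 ≈ 484.56*I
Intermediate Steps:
n(S, C) = -7/5 (n(S, C) = -2 + (⅕)*3 = -2 + ⅗ = -7/5)
z(H, q) = 1
m(l) = 18/5 (m(l) = -3 + (8 - 7/5) = -3 + 33/5 = 18/5)
Z(B, h) = 1 + h² (Z(B, h) = h*h + 1 = h² + 1 = 1 + h²)
√(-234817 + Z(-566, m(10))) = √(-234817 + (1 + (18/5)²)) = √(-234817 + (1 + 324/25)) = √(-234817 + 349/25) = √(-5870076/25) = 2*I*√1467519/5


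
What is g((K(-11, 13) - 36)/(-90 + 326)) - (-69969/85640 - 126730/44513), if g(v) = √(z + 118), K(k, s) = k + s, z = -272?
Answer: 13967687297/3812093320 + I*√154 ≈ 3.664 + 12.41*I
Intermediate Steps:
g(v) = I*√154 (g(v) = √(-272 + 118) = √(-154) = I*√154)
g((K(-11, 13) - 36)/(-90 + 326)) - (-69969/85640 - 126730/44513) = I*√154 - (-69969/85640 - 126730/44513) = I*√154 - 1*(-13967687297/3812093320) = I*√154 + 13967687297/3812093320 = 13967687297/3812093320 + I*√154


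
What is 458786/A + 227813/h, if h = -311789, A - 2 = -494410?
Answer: -127838498929/77075487956 ≈ -1.6586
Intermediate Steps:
A = -494408 (A = 2 - 494410 = -494408)
458786/A + 227813/h = 458786/(-494408) + 227813/(-311789) = 458786*(-1/494408) + 227813*(-1/311789) = -229393/247204 - 227813/311789 = -127838498929/77075487956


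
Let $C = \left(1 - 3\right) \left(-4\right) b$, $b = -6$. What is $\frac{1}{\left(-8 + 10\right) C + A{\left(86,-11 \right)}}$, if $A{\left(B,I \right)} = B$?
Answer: $- \frac{1}{10} \approx -0.1$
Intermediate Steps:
$C = -48$ ($C = \left(1 - 3\right) \left(-4\right) \left(-6\right) = \left(-2\right) \left(-4\right) \left(-6\right) = 8 \left(-6\right) = -48$)
$\frac{1}{\left(-8 + 10\right) C + A{\left(86,-11 \right)}} = \frac{1}{\left(-8 + 10\right) \left(-48\right) + 86} = \frac{1}{2 \left(-48\right) + 86} = \frac{1}{-96 + 86} = \frac{1}{-10} = - \frac{1}{10}$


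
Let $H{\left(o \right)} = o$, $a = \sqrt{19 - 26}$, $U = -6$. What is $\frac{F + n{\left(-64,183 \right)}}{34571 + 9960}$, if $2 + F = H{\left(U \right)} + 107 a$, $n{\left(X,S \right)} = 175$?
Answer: $\frac{167}{44531} + \frac{107 i \sqrt{7}}{44531} \approx 0.0037502 + 0.0063573 i$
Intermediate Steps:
$a = i \sqrt{7}$ ($a = \sqrt{-7} = i \sqrt{7} \approx 2.6458 i$)
$F = -8 + 107 i \sqrt{7}$ ($F = -2 - \left(6 - 107 i \sqrt{7}\right) = -8 + 107 i \sqrt{7} \approx -8.0 + 283.1 i$)
$\frac{F + n{\left(-64,183 \right)}}{34571 + 9960} = \frac{\left(-8 + 107 i \sqrt{7}\right) + 175}{34571 + 9960} = \frac{167 + 107 i \sqrt{7}}{44531} = \left(167 + 107 i \sqrt{7}\right) \frac{1}{44531} = \frac{167}{44531} + \frac{107 i \sqrt{7}}{44531}$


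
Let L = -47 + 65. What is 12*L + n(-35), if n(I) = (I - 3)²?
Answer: 1660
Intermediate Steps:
L = 18
n(I) = (-3 + I)²
12*L + n(-35) = 12*18 + (-3 - 35)² = 216 + (-38)² = 216 + 1444 = 1660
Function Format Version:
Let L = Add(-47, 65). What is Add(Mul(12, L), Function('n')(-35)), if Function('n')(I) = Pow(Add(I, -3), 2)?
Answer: 1660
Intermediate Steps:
L = 18
Function('n')(I) = Pow(Add(-3, I), 2)
Add(Mul(12, L), Function('n')(-35)) = Add(Mul(12, 18), Pow(Add(-3, -35), 2)) = Add(216, Pow(-38, 2)) = Add(216, 1444) = 1660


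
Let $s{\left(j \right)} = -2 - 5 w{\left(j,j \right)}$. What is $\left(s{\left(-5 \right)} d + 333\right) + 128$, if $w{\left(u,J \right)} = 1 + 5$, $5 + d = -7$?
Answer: $845$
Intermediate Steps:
$d = -12$ ($d = -5 - 7 = -12$)
$w{\left(u,J \right)} = 6$
$s{\left(j \right)} = -32$ ($s{\left(j \right)} = -2 - 30 = -32$)
$\left(s{\left(-5 \right)} d + 333\right) + 128 = \left(\left(-32\right) \left(-12\right) + 333\right) + 128 = \left(384 + 333\right) + 128 = 717 + 128 = 845$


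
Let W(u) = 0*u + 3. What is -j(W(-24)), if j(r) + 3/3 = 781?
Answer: -780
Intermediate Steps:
W(u) = 3 (W(u) = 0 + 3 = 3)
j(r) = 780 (j(r) = -1 + 781 = 780)
-j(W(-24)) = -1*780 = -780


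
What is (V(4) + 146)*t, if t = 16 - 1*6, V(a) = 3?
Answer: 1490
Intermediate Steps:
t = 10 (t = 16 - 6 = 10)
(V(4) + 146)*t = (3 + 146)*10 = 149*10 = 1490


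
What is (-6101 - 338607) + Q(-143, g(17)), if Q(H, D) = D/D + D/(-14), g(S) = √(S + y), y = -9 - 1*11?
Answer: -344707 - I*√3/14 ≈ -3.4471e+5 - 0.12372*I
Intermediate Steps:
y = -20 (y = -9 - 11 = -20)
g(S) = √(-20 + S) (g(S) = √(S - 20) = √(-20 + S))
Q(H, D) = 1 - D/14 (Q(H, D) = 1 + D*(-1/14) = 1 - D/14)
(-6101 - 338607) + Q(-143, g(17)) = (-6101 - 338607) + (1 - √(-20 + 17)/14) = -344708 + (1 - I*√3/14) = -344707 - I*√3/14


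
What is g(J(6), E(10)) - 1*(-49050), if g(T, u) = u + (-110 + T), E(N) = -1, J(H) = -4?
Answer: 48935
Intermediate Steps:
g(T, u) = -110 + T + u
g(J(6), E(10)) - 1*(-49050) = (-110 - 4 - 1) - 1*(-49050) = -115 + 49050 = 48935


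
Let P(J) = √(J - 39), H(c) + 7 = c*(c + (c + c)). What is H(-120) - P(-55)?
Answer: 43193 - I*√94 ≈ 43193.0 - 9.6954*I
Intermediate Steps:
H(c) = -7 + 3*c² (H(c) = -7 + c*(c + (c + c)) = -7 + c*(c + 2*c) = -7 + c*(3*c) = -7 + 3*c²)
P(J) = √(-39 + J)
H(-120) - P(-55) = (-7 + 3*(-120)²) - √(-39 - 55) = (-7 + 3*14400) - √(-94) = (-7 + 43200) - I*√94 = 43193 - I*√94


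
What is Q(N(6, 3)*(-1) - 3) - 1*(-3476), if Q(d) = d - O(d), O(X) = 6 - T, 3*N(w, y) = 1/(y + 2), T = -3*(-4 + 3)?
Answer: 52049/15 ≈ 3469.9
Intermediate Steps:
T = 3 (T = -3*(-1) = 3)
N(w, y) = 1/(3*(2 + y)) (N(w, y) = 1/(3*(y + 2)) = 1/(3*(2 + y)))
O(X) = 3 (O(X) = 6 - 1*3 = 6 - 3 = 3)
Q(d) = -3 + d (Q(d) = d - 1*3 = d - 3 = -3 + d)
Q(N(6, 3)*(-1) - 3) - 1*(-3476) = (-3 + ((1/(3*(2 + 3)))*(-1) - 3)) - 1*(-3476) = (-3 + (((⅓)/5)*(-1) - 3)) + 3476 = (-3 + (((⅓)*(⅕))*(-1) - 3)) + 3476 = (-3 + ((1/15)*(-1) - 3)) + 3476 = (-3 + (-1/15 - 3)) + 3476 = (-3 - 46/15) + 3476 = -91/15 + 3476 = 52049/15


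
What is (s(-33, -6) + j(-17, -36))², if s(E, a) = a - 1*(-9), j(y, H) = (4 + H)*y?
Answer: 299209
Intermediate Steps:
j(y, H) = y*(4 + H)
s(E, a) = 9 + a (s(E, a) = a + 9 = 9 + a)
(s(-33, -6) + j(-17, -36))² = ((9 - 6) - 17*(4 - 36))² = (3 - 17*(-32))² = (3 + 544)² = 547² = 299209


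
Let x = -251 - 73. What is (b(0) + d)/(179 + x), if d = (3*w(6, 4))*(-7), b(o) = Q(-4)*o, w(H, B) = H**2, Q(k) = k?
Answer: 756/145 ≈ 5.2138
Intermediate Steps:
b(o) = -4*o
x = -324
d = -756 (d = (3*6**2)*(-7) = (3*36)*(-7) = 108*(-7) = -756)
(b(0) + d)/(179 + x) = (-4*0 - 756)/(179 - 324) = (0 - 756)/(-145) = -756*(-1/145) = 756/145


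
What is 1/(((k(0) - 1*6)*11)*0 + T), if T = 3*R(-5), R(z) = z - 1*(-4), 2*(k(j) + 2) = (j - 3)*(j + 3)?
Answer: -⅓ ≈ -0.33333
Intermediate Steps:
k(j) = -2 + (-3 + j)*(3 + j)/2 (k(j) = -2 + ((j - 3)*(j + 3))/2 = -2 + ((-3 + j)*(3 + j))/2 = -2 + (-3 + j)*(3 + j)/2)
R(z) = 4 + z (R(z) = z + 4 = 4 + z)
T = -3 (T = 3*(4 - 5) = 3*(-1) = -3)
1/(((k(0) - 1*6)*11)*0 + T) = 1/((((-13/2 + (½)*0²) - 1*6)*11)*0 - 3) = 1/((((-13/2 + (½)*0) - 6)*11)*0 - 3) = 1/((((-13/2 + 0) - 6)*11)*0 - 3) = 1/(((-13/2 - 6)*11)*0 - 3) = 1/(-25/2*11*0 - 3) = 1/(-275/2*0 - 3) = 1/(0 - 3) = 1/(-3) = -⅓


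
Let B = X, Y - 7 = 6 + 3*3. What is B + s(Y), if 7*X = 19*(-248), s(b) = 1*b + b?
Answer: -4404/7 ≈ -629.14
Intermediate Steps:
Y = 22 (Y = 7 + (6 + 3*3) = 7 + (6 + 9) = 7 + 15 = 22)
s(b) = 2*b (s(b) = b + b = 2*b)
X = -4712/7 (X = (19*(-248))/7 = (⅐)*(-4712) = -4712/7 ≈ -673.14)
B = -4712/7 ≈ -673.14
B + s(Y) = -4712/7 + 2*22 = -4712/7 + 44 = -4404/7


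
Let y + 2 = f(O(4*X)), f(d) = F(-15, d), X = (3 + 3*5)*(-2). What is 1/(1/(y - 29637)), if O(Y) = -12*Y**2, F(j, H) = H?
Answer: -278471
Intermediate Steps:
X = -36 (X = (3 + 15)*(-2) = 18*(-2) = -36)
f(d) = d
y = -248834 (y = -2 - 12*(4*(-36))**2 = -2 - 12*(-144)**2 = -2 - 12*20736 = -2 - 248832 = -248834)
1/(1/(y - 29637)) = 1/(1/(-248834 - 29637)) = 1/(1/(-278471)) = 1/(-1/278471) = -278471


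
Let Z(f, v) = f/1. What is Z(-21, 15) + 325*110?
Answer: 35729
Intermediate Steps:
Z(f, v) = f (Z(f, v) = f*1 = f)
Z(-21, 15) + 325*110 = -21 + 325*110 = -21 + 35750 = 35729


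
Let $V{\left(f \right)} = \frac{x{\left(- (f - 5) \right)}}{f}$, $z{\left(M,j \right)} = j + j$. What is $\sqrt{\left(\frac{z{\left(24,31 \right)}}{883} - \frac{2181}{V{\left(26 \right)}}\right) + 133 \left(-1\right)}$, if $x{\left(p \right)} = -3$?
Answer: $\frac{\sqrt{14634037587}}{883} \approx 137.0$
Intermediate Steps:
$z{\left(M,j \right)} = 2 j$
$V{\left(f \right)} = - \frac{3}{f}$
$\sqrt{\left(\frac{z{\left(24,31 \right)}}{883} - \frac{2181}{V{\left(26 \right)}}\right) + 133 \left(-1\right)} = \sqrt{\left(\frac{2 \cdot 31}{883} - \frac{2181}{\left(-3\right) \frac{1}{26}}\right) + 133 \left(-1\right)} = \sqrt{\left(62 \cdot \frac{1}{883} - \frac{2181}{\left(-3\right) \frac{1}{26}}\right) - 133} = \sqrt{\left(\frac{62}{883} - \frac{2181}{- \frac{3}{26}}\right) - 133} = \sqrt{\left(\frac{62}{883} - -18902\right) - 133} = \sqrt{\left(\frac{62}{883} + 18902\right) - 133} = \sqrt{\frac{16690528}{883} - 133} = \sqrt{\frac{16573089}{883}} = \frac{\sqrt{14634037587}}{883}$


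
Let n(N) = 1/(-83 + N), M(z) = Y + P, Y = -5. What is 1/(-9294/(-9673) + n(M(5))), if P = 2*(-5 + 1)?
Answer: 928608/882551 ≈ 1.0522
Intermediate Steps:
P = -8 (P = 2*(-4) = -8)
M(z) = -13 (M(z) = -5 - 8 = -13)
1/(-9294/(-9673) + n(M(5))) = 1/(-9294/(-9673) + 1/(-83 - 13)) = 1/(-9294*(-1/9673) + 1/(-96)) = 1/(9294/9673 - 1/96) = 1/(882551/928608) = 928608/882551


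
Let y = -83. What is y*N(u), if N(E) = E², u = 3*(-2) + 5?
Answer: -83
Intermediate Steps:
u = -1 (u = -6 + 5 = -1)
y*N(u) = -83*(-1)² = -83*1 = -83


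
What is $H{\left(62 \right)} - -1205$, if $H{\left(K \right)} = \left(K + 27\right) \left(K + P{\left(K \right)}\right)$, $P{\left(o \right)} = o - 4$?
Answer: $11885$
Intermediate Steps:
$P{\left(o \right)} = -4 + o$ ($P{\left(o \right)} = o - 4 = -4 + o$)
$H{\left(K \right)} = \left(-4 + 2 K\right) \left(27 + K\right)$ ($H{\left(K \right)} = \left(K + 27\right) \left(K + \left(-4 + K\right)\right) = \left(27 + K\right) \left(-4 + 2 K\right) = \left(-4 + 2 K\right) \left(27 + K\right)$)
$H{\left(62 \right)} - -1205 = \left(-108 + 2 \cdot 62^{2} + 50 \cdot 62\right) - -1205 = \left(-108 + 2 \cdot 3844 + 3100\right) + 1205 = \left(-108 + 7688 + 3100\right) + 1205 = 10680 + 1205 = 11885$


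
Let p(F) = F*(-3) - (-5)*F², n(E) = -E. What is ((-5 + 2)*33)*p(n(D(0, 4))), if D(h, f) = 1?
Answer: -792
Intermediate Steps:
p(F) = -3*F + 5*F²
((-5 + 2)*33)*p(n(D(0, 4))) = ((-5 + 2)*33)*((-1*1)*(-3 + 5*(-1*1))) = (-3*33)*(-(-3 + 5*(-1))) = -(-99)*(-3 - 5) = -(-99)*(-8) = -99*8 = -792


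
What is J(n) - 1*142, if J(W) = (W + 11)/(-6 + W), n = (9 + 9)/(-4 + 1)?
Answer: -1709/12 ≈ -142.42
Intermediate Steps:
n = -6 (n = 18/(-3) = 18*(-⅓) = -6)
J(W) = (11 + W)/(-6 + W)
J(n) - 1*142 = (11 - 6)/(-6 - 6) - 1*142 = 5/(-12) - 142 = -1/12*5 - 142 = -5/12 - 142 = -1709/12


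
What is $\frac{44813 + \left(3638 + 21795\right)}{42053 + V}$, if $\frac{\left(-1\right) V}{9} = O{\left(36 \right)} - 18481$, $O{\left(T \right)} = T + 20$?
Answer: $\frac{3193}{9449} \approx 0.33792$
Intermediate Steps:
$O{\left(T \right)} = 20 + T$
$V = 165825$ ($V = - 9 \left(\left(20 + 36\right) - 18481\right) = - 9 \left(56 - 18481\right) = \left(-9\right) \left(-18425\right) = 165825$)
$\frac{44813 + \left(3638 + 21795\right)}{42053 + V} = \frac{44813 + \left(3638 + 21795\right)}{42053 + 165825} = \frac{44813 + 25433}{207878} = 70246 \cdot \frac{1}{207878} = \frac{3193}{9449}$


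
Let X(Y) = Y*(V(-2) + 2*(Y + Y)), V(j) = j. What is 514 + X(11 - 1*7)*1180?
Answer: 66594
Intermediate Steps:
X(Y) = Y*(-2 + 4*Y) (X(Y) = Y*(-2 + 2*(Y + Y)) = Y*(-2 + 2*(2*Y)) = Y*(-2 + 4*Y))
514 + X(11 - 1*7)*1180 = 514 + (2*(11 - 1*7)*(-1 + 2*(11 - 1*7)))*1180 = 514 + (2*(11 - 7)*(-1 + 2*(11 - 7)))*1180 = 514 + (2*4*(-1 + 2*4))*1180 = 514 + (2*4*(-1 + 8))*1180 = 514 + (2*4*7)*1180 = 514 + 56*1180 = 514 + 66080 = 66594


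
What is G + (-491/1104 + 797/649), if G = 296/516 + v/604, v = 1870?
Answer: 20716129505/4652208528 ≈ 4.4530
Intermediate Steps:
G = 142963/38958 (G = 296/516 + 1870/604 = 296*(1/516) + 1870*(1/604) = 74/129 + 935/302 = 142963/38958 ≈ 3.6697)
G + (-491/1104 + 797/649) = 142963/38958 + (-491/1104 + 797/649) = 142963/38958 + 561229/716496 = 20716129505/4652208528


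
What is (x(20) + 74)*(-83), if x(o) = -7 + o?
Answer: -7221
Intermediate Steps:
(x(20) + 74)*(-83) = ((-7 + 20) + 74)*(-83) = (13 + 74)*(-83) = 87*(-83) = -7221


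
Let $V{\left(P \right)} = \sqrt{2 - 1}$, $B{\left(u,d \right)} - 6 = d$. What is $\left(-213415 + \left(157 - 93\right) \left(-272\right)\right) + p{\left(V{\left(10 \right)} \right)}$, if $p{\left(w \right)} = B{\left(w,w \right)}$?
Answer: $-230816$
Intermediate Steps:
$B{\left(u,d \right)} = 6 + d$
$V{\left(P \right)} = 1$ ($V{\left(P \right)} = \sqrt{1} = 1$)
$p{\left(w \right)} = 6 + w$
$\left(-213415 + \left(157 - 93\right) \left(-272\right)\right) + p{\left(V{\left(10 \right)} \right)} = \left(-213415 + \left(157 - 93\right) \left(-272\right)\right) + \left(6 + 1\right) = \left(-213415 + 64 \left(-272\right)\right) + 7 = \left(-213415 - 17408\right) + 7 = -230823 + 7 = -230816$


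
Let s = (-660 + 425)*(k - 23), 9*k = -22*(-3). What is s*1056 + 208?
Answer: 3888048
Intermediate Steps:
k = 22/3 (k = (-22*(-3))/9 = (⅑)*66 = 22/3 ≈ 7.3333)
s = 11045/3 (s = (-660 + 425)*(22/3 - 23) = -235*(-47/3) = 11045/3 ≈ 3681.7)
s*1056 + 208 = (11045/3)*1056 + 208 = 3887840 + 208 = 3888048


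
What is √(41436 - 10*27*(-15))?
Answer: 57*√14 ≈ 213.27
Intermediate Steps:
√(41436 - 10*27*(-15)) = √(41436 - 270*(-15)) = √(41436 + 4050) = √45486 = 57*√14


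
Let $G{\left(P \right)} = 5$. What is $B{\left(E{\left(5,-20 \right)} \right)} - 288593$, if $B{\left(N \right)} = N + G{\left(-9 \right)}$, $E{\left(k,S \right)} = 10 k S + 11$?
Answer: $-289577$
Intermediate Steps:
$E{\left(k,S \right)} = 11 + 10 S k$ ($E{\left(k,S \right)} = 10 S k + 11 = 11 + 10 S k$)
$B{\left(N \right)} = 5 + N$ ($B{\left(N \right)} = N + 5 = 5 + N$)
$B{\left(E{\left(5,-20 \right)} \right)} - 288593 = \left(5 + \left(11 + 10 \left(-20\right) 5\right)\right) - 288593 = \left(5 + \left(11 - 1000\right)\right) - 288593 = \left(5 - 989\right) - 288593 = -984 - 288593 = -289577$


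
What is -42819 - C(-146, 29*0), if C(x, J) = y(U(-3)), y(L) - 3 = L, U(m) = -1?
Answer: -42821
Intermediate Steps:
y(L) = 3 + L
C(x, J) = 2 (C(x, J) = 3 - 1 = 2)
-42819 - C(-146, 29*0) = -42819 - 1*2 = -42819 - 2 = -42821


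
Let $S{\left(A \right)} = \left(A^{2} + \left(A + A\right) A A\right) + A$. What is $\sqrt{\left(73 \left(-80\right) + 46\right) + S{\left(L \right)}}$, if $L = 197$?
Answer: $3 \sqrt{1702662} \approx 3914.6$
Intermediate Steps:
$S{\left(A \right)} = A + A^{2} + 2 A^{3}$ ($S{\left(A \right)} = \left(A^{2} + 2 A A A\right) + A = \left(A^{2} + 2 A^{2} A\right) + A = \left(A^{2} + 2 A^{3}\right) + A = A + A^{2} + 2 A^{3}$)
$\sqrt{\left(73 \left(-80\right) + 46\right) + S{\left(L \right)}} = \sqrt{\left(73 \left(-80\right) + 46\right) + 197 \left(1 + 197 + 2 \cdot 197^{2}\right)} = \sqrt{\left(-5840 + 46\right) + 197 \left(1 + 197 + 2 \cdot 38809\right)} = \sqrt{-5794 + 197 \left(1 + 197 + 77618\right)} = \sqrt{-5794 + 197 \cdot 77816} = \sqrt{-5794 + 15329752} = \sqrt{15323958} = 3 \sqrt{1702662}$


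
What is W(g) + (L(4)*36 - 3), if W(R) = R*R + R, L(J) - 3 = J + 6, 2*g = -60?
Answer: 1335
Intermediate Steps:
g = -30 (g = (1/2)*(-60) = -30)
L(J) = 9 + J (L(J) = 3 + (J + 6) = 3 + (6 + J) = 9 + J)
W(R) = R + R**2 (W(R) = R**2 + R = R + R**2)
W(g) + (L(4)*36 - 3) = -30*(1 - 30) + ((9 + 4)*36 - 3) = -30*(-29) + (13*36 - 3) = 870 + (468 - 3) = 870 + 465 = 1335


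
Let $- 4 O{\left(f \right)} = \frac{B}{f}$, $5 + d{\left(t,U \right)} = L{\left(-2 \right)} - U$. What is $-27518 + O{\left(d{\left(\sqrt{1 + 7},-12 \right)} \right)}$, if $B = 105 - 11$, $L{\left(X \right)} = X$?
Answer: $- \frac{275227}{10} \approx -27523.0$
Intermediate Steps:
$B = 94$
$d{\left(t,U \right)} = -7 - U$ ($d{\left(t,U \right)} = -5 - \left(2 + U\right) = -7 - U$)
$O{\left(f \right)} = - \frac{47}{2 f}$ ($O{\left(f \right)} = - \frac{94 \frac{1}{f}}{4} = - \frac{47}{2 f}$)
$-27518 + O{\left(d{\left(\sqrt{1 + 7},-12 \right)} \right)} = -27518 - \frac{47}{2 \left(-7 - -12\right)} = -27518 - \frac{47}{2 \left(-7 + 12\right)} = -27518 - \frac{47}{2 \cdot 5} = -27518 - \frac{47}{10} = - \frac{275227}{10}$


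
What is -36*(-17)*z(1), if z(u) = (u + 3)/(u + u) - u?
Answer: 612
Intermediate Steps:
z(u) = -u + (3 + u)/(2*u) (z(u) = (3 + u)/((2*u)) - u = (3 + u)*(1/(2*u)) - u = (3 + u)/(2*u) - u = -u + (3 + u)/(2*u))
-36*(-17)*z(1) = -36*(-17)*(½ - 1*1 + (3/2)/1) = -(-612)*(½ - 1 + (3/2)*1) = -(-612)*(½ - 1 + 3/2) = -(-612) = -1*(-612) = 612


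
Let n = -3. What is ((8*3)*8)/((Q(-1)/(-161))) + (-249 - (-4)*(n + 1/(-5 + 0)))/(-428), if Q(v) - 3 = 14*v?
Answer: 66166079/23540 ≈ 2810.8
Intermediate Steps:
Q(v) = 3 + 14*v
((8*3)*8)/((Q(-1)/(-161))) + (-249 - (-4)*(n + 1/(-5 + 0)))/(-428) = ((8*3)*8)/(((3 + 14*(-1))/(-161))) + (-249 - (-4)*(-3 + 1/(-5 + 0)))/(-428) = (24*8)/(((3 - 14)*(-1/161))) + (-249 - (-4)*(-3 + 1/(-5)))*(-1/428) = 192/((-11*(-1/161))) + (-249 - (-4)*(-3 - 1/5))*(-1/428) = 192/(11/161) + (-249 - (-4)*(-16)/5)*(-1/428) = 192*(161/11) + (-249 - 1*64/5)*(-1/428) = 30912/11 + (-249 - 64/5)*(-1/428) = 30912/11 - 1309/5*(-1/428) = 30912/11 + 1309/2140 = 66166079/23540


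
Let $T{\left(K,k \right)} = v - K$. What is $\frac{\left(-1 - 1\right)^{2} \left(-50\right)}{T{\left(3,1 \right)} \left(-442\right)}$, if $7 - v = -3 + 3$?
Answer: $\frac{25}{221} \approx 0.11312$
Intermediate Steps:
$v = 7$ ($v = 7 - \left(-3 + 3\right) = 7 - 0 = 7 + 0 = 7$)
$T{\left(K,k \right)} = 7 - K$
$\frac{\left(-1 - 1\right)^{2} \left(-50\right)}{T{\left(3,1 \right)} \left(-442\right)} = \frac{\left(-1 - 1\right)^{2} \left(-50\right)}{\left(7 - 3\right) \left(-442\right)} = \frac{\left(-1 + \left(-2 + 1\right)\right)^{2} \left(-50\right)}{\left(7 - 3\right) \left(-442\right)} = \frac{\left(-1 - 1\right)^{2} \left(-50\right)}{4 \left(-442\right)} = \frac{\left(-2\right)^{2} \left(-50\right)}{-1768} = 4 \left(-50\right) \left(- \frac{1}{1768}\right) = \left(-200\right) \left(- \frac{1}{1768}\right) = \frac{25}{221}$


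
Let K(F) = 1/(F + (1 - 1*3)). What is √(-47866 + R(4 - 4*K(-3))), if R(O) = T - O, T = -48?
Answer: I*√1197970/5 ≈ 218.9*I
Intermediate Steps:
K(F) = 1/(-2 + F) (K(F) = 1/(F + (1 - 3)) = 1/(F - 2) = 1/(-2 + F))
R(O) = -48 - O
√(-47866 + R(4 - 4*K(-3))) = √(-47866 + (-48 - (4 - 4/(-2 - 3)))) = √(-47866 + (-48 - (4 - 4/(-5)))) = √(-47866 + (-48 - (4 - 4*(-⅕)))) = √(-47866 + (-48 - (4 + ⅘))) = √(-47866 + (-48 - 1*24/5)) = √(-47866 + (-48 - 24/5)) = √(-47866 - 264/5) = √(-239594/5) = I*√1197970/5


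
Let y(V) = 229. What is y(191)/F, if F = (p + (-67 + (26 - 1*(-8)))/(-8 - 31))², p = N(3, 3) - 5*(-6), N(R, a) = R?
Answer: 38701/193600 ≈ 0.19990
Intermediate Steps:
p = 33 (p = 3 - 5*(-6) = 3 + 30 = 33)
F = 193600/169 (F = (33 + (-67 + (26 - 1*(-8)))/(-8 - 31))² = (33 + (-67 + (26 + 8))/(-39))² = (33 + (-67 + 34)*(-1/39))² = (33 - 33*(-1/39))² = (33 + 11/13)² = (440/13)² = 193600/169 ≈ 1145.6)
y(191)/F = 229/(193600/169) = 229*(169/193600) = 38701/193600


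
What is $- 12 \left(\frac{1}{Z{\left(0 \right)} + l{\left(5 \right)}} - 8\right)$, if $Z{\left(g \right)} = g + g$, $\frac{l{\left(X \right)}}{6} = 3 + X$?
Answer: $\frac{383}{4} \approx 95.75$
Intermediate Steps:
$l{\left(X \right)} = 18 + 6 X$ ($l{\left(X \right)} = 6 \left(3 + X\right) = 18 + 6 X$)
$Z{\left(g \right)} = 2 g$
$- 12 \left(\frac{1}{Z{\left(0 \right)} + l{\left(5 \right)}} - 8\right) = - 12 \left(\frac{1}{2 \cdot 0 + \left(18 + 6 \cdot 5\right)} - 8\right) = - 12 \left(\frac{1}{0 + \left(18 + 30\right)} - 8\right) = - 12 \left(\frac{1}{0 + 48} - 8\right) = - 12 \left(\frac{1}{48} - 8\right) = \left(-12\right) \left(- \frac{383}{48}\right) = \frac{383}{4}$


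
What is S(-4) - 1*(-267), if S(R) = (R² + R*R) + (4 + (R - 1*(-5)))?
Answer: 304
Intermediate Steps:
S(R) = 9 + R + 2*R² (S(R) = (R² + R²) + (4 + (R + 5)) = 2*R² + (4 + (5 + R)) = 2*R² + (9 + R) = 9 + R + 2*R²)
S(-4) - 1*(-267) = (9 - 4 + 2*(-4)²) - 1*(-267) = (9 - 4 + 2*16) + 267 = (9 - 4 + 32) + 267 = 37 + 267 = 304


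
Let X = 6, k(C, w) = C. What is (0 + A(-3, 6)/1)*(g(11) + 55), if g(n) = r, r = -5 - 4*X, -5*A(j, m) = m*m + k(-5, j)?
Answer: -806/5 ≈ -161.20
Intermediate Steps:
A(j, m) = 1 - m²/5 (A(j, m) = -(m*m - 5)/5 = -(m² - 5)/5 = -(-5 + m²)/5 = 1 - m²/5)
r = -29 (r = -5 - 4*6 = -5 - 24 = -29)
g(n) = -29
(0 + A(-3, 6)/1)*(g(11) + 55) = (0 + (1 - ⅕*6²)/1)*(-29 + 55) = (0 + (1 - ⅕*36)*1)*26 = (0 + (1 - 36/5)*1)*26 = (0 - 31/5*1)*26 = (0 - 31/5)*26 = -31/5*26 = -806/5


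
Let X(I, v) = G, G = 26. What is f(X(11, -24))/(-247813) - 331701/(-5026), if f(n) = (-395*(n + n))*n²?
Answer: 151986030953/1245508138 ≈ 122.03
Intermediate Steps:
X(I, v) = 26
f(n) = -790*n³ (f(n) = (-790*n)*n² = -790*n³)
f(X(11, -24))/(-247813) - 331701/(-5026) = -790*26³/(-247813) - 331701/(-5026) = -790*17576*(-1/247813) - 331701*(-1/5026) = -13885040*(-1/247813) + 331701/5026 = 13885040/247813 + 331701/5026 = 151986030953/1245508138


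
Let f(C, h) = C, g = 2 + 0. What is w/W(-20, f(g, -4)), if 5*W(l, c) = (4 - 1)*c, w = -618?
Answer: -515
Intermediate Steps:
g = 2
W(l, c) = 3*c/5 (W(l, c) = ((4 - 1)*c)/5 = (3*c)/5 = 3*c/5)
w/W(-20, f(g, -4)) = -618/((⅗)*2) = -618/6/5 = -618*⅚ = -515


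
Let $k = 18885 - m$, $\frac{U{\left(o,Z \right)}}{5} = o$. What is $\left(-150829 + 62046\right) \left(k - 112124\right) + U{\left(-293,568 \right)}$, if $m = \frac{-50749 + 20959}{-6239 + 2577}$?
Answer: $\frac{15158407569217}{1831} \approx 8.2788 \cdot 10^{9}$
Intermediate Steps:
$U{\left(o,Z \right)} = 5 o$
$m = \frac{14895}{1831}$ ($m = - \frac{29790}{-3662} = \left(-29790\right) \left(- \frac{1}{3662}\right) = \frac{14895}{1831} \approx 8.1349$)
$k = \frac{34563540}{1831}$ ($k = 18885 - \frac{14895}{1831} = \frac{34563540}{1831} \approx 18877.0$)
$\left(-150829 + 62046\right) \left(k - 112124\right) + U{\left(-293,568 \right)} = \left(-150829 + 62046\right) \left(\frac{34563540}{1831} - 112124\right) + 5 \left(-293\right) = \left(-88783\right) \left(- \frac{170735504}{1831}\right) - 1465 = \frac{15158410251632}{1831} - 1465 = \frac{15158407569217}{1831}$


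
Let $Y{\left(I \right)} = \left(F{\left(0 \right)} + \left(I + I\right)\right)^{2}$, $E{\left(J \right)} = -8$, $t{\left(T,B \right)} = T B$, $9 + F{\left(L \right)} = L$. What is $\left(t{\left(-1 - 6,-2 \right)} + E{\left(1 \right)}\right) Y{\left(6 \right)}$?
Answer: $54$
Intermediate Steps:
$F{\left(L \right)} = -9 + L$
$t{\left(T,B \right)} = B T$
$Y{\left(I \right)} = \left(-9 + 2 I\right)^{2}$ ($Y{\left(I \right)} = \left(\left(-9 + 0\right) + \left(I + I\right)\right)^{2} = \left(-9 + 2 I\right)^{2}$)
$\left(t{\left(-1 - 6,-2 \right)} + E{\left(1 \right)}\right) Y{\left(6 \right)} = \left(- 2 \left(-1 - 6\right) - 8\right) \left(-9 + 2 \cdot 6\right)^{2} = \left(\left(-2\right) \left(-7\right) - 8\right) \left(-9 + 12\right)^{2} = \left(14 - 8\right) 3^{2} = 6 \cdot 9 = 54$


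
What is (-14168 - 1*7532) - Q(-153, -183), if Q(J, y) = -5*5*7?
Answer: -21525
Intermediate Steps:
Q(J, y) = -175 (Q(J, y) = -25*7 = -175)
(-14168 - 1*7532) - Q(-153, -183) = (-14168 - 1*7532) - 1*(-175) = (-14168 - 7532) + 175 = -21700 + 175 = -21525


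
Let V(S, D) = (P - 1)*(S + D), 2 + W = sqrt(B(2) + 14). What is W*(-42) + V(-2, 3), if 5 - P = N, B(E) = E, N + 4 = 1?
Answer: -77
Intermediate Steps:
N = -3 (N = -4 + 1 = -3)
W = 2 (W = -2 + sqrt(2 + 14) = -2 + sqrt(16) = -2 + 4 = 2)
P = 8 (P = 5 - 1*(-3) = 5 + 3 = 8)
V(S, D) = 7*D + 7*S (V(S, D) = (8 - 1)*(S + D) = 7*(D + S) = 7*D + 7*S)
W*(-42) + V(-2, 3) = 2*(-42) + (7*3 + 7*(-2)) = -84 + (21 - 14) = -84 + 7 = -77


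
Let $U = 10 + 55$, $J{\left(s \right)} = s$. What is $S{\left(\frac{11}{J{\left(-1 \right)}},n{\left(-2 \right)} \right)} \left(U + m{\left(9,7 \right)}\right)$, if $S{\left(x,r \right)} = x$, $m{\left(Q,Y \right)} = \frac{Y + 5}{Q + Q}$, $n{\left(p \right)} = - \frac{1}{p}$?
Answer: $- \frac{2167}{3} \approx -722.33$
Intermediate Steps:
$m{\left(Q,Y \right)} = \frac{5 + Y}{2 Q}$
$U = 65$
$S{\left(\frac{11}{J{\left(-1 \right)}},n{\left(-2 \right)} \right)} \left(U + m{\left(9,7 \right)}\right) = \frac{11}{-1} \left(65 + \frac{5 + 7}{2 \cdot 9}\right) = 11 \left(-1\right) \left(65 + \frac{1}{2} \cdot \frac{1}{9} \cdot 12\right) = - 11 \left(65 + \frac{2}{3}\right) = \left(-11\right) \frac{197}{3} = - \frac{2167}{3}$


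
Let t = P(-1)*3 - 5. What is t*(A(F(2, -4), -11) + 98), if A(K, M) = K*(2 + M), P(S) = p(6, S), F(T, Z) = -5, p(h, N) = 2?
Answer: 143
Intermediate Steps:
P(S) = 2
t = 1 (t = 2*3 - 5 = 6 - 5 = 1)
t*(A(F(2, -4), -11) + 98) = 1*(-5*(2 - 11) + 98) = 1*(-5*(-9) + 98) = 1*(45 + 98) = 1*143 = 143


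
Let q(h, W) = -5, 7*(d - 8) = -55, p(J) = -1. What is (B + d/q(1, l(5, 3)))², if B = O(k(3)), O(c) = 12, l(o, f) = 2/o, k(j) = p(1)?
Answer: 175561/1225 ≈ 143.32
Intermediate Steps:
d = ⅐ (d = 8 + (⅐)*(-55) = 8 - 55/7 = ⅐ ≈ 0.14286)
k(j) = -1
B = 12
(B + d/q(1, l(5, 3)))² = (12 + (⅐)/(-5))² = (12 + (⅐)*(-⅕))² = (12 - 1/35)² = (419/35)² = 175561/1225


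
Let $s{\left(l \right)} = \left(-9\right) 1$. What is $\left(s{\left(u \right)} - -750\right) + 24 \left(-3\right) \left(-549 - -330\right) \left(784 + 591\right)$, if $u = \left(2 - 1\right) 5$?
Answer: $21681741$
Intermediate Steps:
$u = 5$ ($u = 1 \cdot 5 = 5$)
$s{\left(l \right)} = -9$
$\left(s{\left(u \right)} - -750\right) + 24 \left(-3\right) \left(-549 - -330\right) \left(784 + 591\right) = \left(-9 - -750\right) + 24 \left(-3\right) \left(-549 - -330\right) \left(784 + 591\right) = \left(-9 + 750\right) - 72 \left(-549 + 330\right) 1375 = 741 - 72 \left(\left(-219\right) 1375\right) = 741 - -21681000 = 741 + 21681000 = 21681741$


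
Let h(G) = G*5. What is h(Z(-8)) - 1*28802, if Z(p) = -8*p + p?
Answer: -28522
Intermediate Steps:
Z(p) = -7*p
h(G) = 5*G
h(Z(-8)) - 1*28802 = 5*(-7*(-8)) - 1*28802 = 5*56 - 28802 = 280 - 28802 = -28522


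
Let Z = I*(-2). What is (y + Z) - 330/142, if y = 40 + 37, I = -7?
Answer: 6296/71 ≈ 88.676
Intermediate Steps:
y = 77
Z = 14 (Z = -7*(-2) = 14)
(y + Z) - 330/142 = (77 + 14) - 330/142 = 91 - 330*1/142 = 91 - 165/71 = 6296/71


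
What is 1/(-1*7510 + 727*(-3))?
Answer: -1/9691 ≈ -0.00010319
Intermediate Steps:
1/(-1*7510 + 727*(-3)) = 1/(-7510 - 2181) = 1/(-9691) = -1/9691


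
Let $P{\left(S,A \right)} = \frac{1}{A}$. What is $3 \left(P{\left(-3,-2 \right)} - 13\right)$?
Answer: $- \frac{81}{2} \approx -40.5$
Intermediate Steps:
$3 \left(P{\left(-3,-2 \right)} - 13\right) = 3 \left(\frac{1}{-2} - 13\right) = 3 \left(- \frac{1}{2} - 13\right) = 3 \left(- \frac{27}{2}\right) = - \frac{81}{2}$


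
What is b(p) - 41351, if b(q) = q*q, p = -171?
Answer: -12110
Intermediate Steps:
b(q) = q**2
b(p) - 41351 = (-171)**2 - 41351 = 29241 - 41351 = -12110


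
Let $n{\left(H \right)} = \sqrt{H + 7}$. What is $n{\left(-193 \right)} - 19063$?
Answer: $-19063 + i \sqrt{186} \approx -19063.0 + 13.638 i$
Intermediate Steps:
$n{\left(H \right)} = \sqrt{7 + H}$
$n{\left(-193 \right)} - 19063 = \sqrt{7 - 193} - 19063 = \sqrt{-186} - 19063 = i \sqrt{186} - 19063 = -19063 + i \sqrt{186}$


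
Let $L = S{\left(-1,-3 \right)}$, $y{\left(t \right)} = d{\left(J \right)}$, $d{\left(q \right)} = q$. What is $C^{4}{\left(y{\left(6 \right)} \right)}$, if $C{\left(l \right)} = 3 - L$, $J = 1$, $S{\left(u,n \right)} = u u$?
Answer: $16$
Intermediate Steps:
$S{\left(u,n \right)} = u^{2}$
$y{\left(t \right)} = 1$
$L = 1$ ($L = \left(-1\right)^{2} = 1$)
$C{\left(l \right)} = 2$ ($C{\left(l \right)} = 3 - 1 = 2$)
$C^{4}{\left(y{\left(6 \right)} \right)} = 2^{4} = 16$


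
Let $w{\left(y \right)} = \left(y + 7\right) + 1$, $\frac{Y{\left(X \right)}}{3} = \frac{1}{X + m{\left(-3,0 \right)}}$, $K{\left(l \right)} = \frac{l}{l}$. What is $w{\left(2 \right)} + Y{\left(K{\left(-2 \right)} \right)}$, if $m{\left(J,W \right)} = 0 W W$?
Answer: $13$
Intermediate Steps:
$K{\left(l \right)} = 1$
$m{\left(J,W \right)} = 0$ ($m{\left(J,W \right)} = 0 W = 0$)
$Y{\left(X \right)} = \frac{3}{X}$ ($Y{\left(X \right)} = \frac{3}{X + 0} = \frac{3}{X}$)
$w{\left(y \right)} = 8 + y$ ($w{\left(y \right)} = \left(7 + y\right) + 1 = 8 + y$)
$w{\left(2 \right)} + Y{\left(K{\left(-2 \right)} \right)} = \left(8 + 2\right) + \frac{3}{1} = 10 + 3 \cdot 1 = 10 + 3 = 13$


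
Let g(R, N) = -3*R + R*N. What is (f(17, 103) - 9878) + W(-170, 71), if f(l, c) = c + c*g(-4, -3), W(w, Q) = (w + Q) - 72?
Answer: -7474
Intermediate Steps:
g(R, N) = -3*R + N*R
W(w, Q) = -72 + Q + w (W(w, Q) = (Q + w) - 72 = -72 + Q + w)
f(l, c) = 25*c (f(l, c) = c + c*(-4*(-3 - 3)) = c + c*(-4*(-6)) = c + c*24 = c + 24*c = 25*c)
(f(17, 103) - 9878) + W(-170, 71) = (25*103 - 9878) + (-72 + 71 - 170) = (2575 - 9878) - 171 = -7303 - 171 = -7474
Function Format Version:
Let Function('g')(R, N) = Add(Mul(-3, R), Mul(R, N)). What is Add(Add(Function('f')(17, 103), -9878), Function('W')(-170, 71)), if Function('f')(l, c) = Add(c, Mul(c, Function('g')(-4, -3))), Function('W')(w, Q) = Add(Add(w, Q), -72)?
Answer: -7474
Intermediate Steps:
Function('g')(R, N) = Add(Mul(-3, R), Mul(N, R))
Function('W')(w, Q) = Add(-72, Q, w) (Function('W')(w, Q) = Add(Add(Q, w), -72) = Add(-72, Q, w))
Function('f')(l, c) = Mul(25, c) (Function('f')(l, c) = Add(c, Mul(c, Mul(-4, Add(-3, -3)))) = Add(c, Mul(c, Mul(-4, -6))) = Add(c, Mul(c, 24)) = Add(c, Mul(24, c)) = Mul(25, c))
Add(Add(Function('f')(17, 103), -9878), Function('W')(-170, 71)) = Add(Add(Mul(25, 103), -9878), Add(-72, 71, -170)) = Add(Add(2575, -9878), -171) = Add(-7303, -171) = -7474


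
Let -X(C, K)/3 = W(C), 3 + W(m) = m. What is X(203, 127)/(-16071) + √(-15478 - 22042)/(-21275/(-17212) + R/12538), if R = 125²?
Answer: 200/5357 + 431608112*I*√2345/267841725 ≈ 0.037334 + 78.034*I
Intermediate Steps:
W(m) = -3 + m
R = 15625
X(C, K) = 9 - 3*C (X(C, K) = -3*(-3 + C) = 9 - 3*C)
X(203, 127)/(-16071) + √(-15478 - 22042)/(-21275/(-17212) + R/12538) = (9 - 3*203)/(-16071) + √(-15478 - 22042)/(-21275/(-17212) + 15625/12538) = (9 - 609)*(-1/16071) + √(-37520)/(-21275*(-1/17212) + 15625*(1/12538)) = -600*(-1/16071) + (4*I*√2345)/(21275/17212 + 15625/12538) = 200/5357 + (4*I*√2345)/(267841725/107902028) = 200/5357 + (4*I*√2345)*(107902028/267841725) = 200/5357 + 431608112*I*√2345/267841725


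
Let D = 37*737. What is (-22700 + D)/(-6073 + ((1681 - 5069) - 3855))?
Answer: -4569/13316 ≈ -0.34312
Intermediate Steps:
D = 27269
(-22700 + D)/(-6073 + ((1681 - 5069) - 3855)) = (-22700 + 27269)/(-6073 + ((1681 - 5069) - 3855)) = 4569/(-6073 + (-3388 - 3855)) = 4569/(-6073 - 7243) = 4569/(-13316) = 4569*(-1/13316) = -4569/13316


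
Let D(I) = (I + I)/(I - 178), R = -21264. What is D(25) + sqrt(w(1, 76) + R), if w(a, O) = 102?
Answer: -50/153 + I*sqrt(21162) ≈ -0.3268 + 145.47*I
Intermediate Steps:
D(I) = 2*I/(-178 + I) (D(I) = (2*I)/(-178 + I) = 2*I/(-178 + I))
D(25) + sqrt(w(1, 76) + R) = 2*25/(-178 + 25) + sqrt(102 - 21264) = 2*25/(-153) + sqrt(-21162) = 2*25*(-1/153) + I*sqrt(21162) = -50/153 + I*sqrt(21162)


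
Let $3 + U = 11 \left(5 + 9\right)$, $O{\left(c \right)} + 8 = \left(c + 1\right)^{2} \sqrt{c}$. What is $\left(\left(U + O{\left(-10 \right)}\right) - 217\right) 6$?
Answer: $-444 + 486 i \sqrt{10} \approx -444.0 + 1536.9 i$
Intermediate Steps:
$O{\left(c \right)} = -8 + \sqrt{c} \left(1 + c\right)^{2}$ ($O{\left(c \right)} = -8 + \left(c + 1\right)^{2} \sqrt{c} = -8 + \left(1 + c\right)^{2} \sqrt{c} = -8 + \sqrt{c} \left(1 + c\right)^{2}$)
$U = 151$ ($U = -3 + 11 \left(5 + 9\right) = -3 + 11 \cdot 14 = -3 + 154 = 151$)
$\left(\left(U + O{\left(-10 \right)}\right) - 217\right) 6 = \left(\left(151 - \left(8 - \sqrt{-10} \left(1 - 10\right)^{2}\right)\right) - 217\right) 6 = \left(\left(151 - \left(8 - i \sqrt{10} \left(-9\right)^{2}\right)\right) - 217\right) 6 = \left(\left(151 - \left(8 - i \sqrt{10} \cdot 81\right)\right) - 217\right) 6 = \left(\left(151 - \left(8 - 81 i \sqrt{10}\right)\right) - 217\right) 6 = \left(\left(143 + 81 i \sqrt{10}\right) - 217\right) 6 = \left(-74 + 81 i \sqrt{10}\right) 6 = -444 + 486 i \sqrt{10}$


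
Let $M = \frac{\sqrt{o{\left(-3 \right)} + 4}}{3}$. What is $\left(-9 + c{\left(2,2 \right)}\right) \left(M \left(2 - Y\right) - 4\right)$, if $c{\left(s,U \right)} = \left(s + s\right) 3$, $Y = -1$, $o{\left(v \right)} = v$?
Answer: $-9$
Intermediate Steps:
$c{\left(s,U \right)} = 6 s$ ($c{\left(s,U \right)} = 2 s 3 = 6 s$)
$M = \frac{1}{3}$ ($M = \frac{\sqrt{-3 + 4}}{3} = \sqrt{1} \cdot \frac{1}{3} = 1 \cdot \frac{1}{3} = \frac{1}{3} \approx 0.33333$)
$\left(-9 + c{\left(2,2 \right)}\right) \left(M \left(2 - Y\right) - 4\right) = \left(-9 + 6 \cdot 2\right) \left(\frac{2 - -1}{3} - 4\right) = \left(-9 + 12\right) \left(\frac{2 + 1}{3} - 4\right) = 3 \left(\frac{1}{3} \cdot 3 - 4\right) = 3 \left(1 - 4\right) = 3 \left(-3\right) = -9$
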